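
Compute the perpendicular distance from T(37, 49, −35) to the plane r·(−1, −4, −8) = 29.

2

Normal vector n = (−1, −4, −8), and n·(37, 49, −35) − 29 = 18.
|n| = √(1 + 16 + 64) = 9, so the distance is |18|/9 = 2.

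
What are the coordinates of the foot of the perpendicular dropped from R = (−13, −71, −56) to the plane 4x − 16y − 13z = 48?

The perpendicular from R has direction n = (4, −16, −13): r = (−13, −71, −56) + λ(4, −16, −13).
Substitute into the plane: n·(R + λn) = 48 gives 1812 + 441λ = 48, so λ = -4.
Foot = (−13, −71, −56) + (-4)·(4, −16, −13) = (−29, −7, −4).

(-29, -7, -4)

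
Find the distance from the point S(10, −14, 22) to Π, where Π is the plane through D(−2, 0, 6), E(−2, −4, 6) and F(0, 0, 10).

8/√5

DE = (0, −4, 0) and DF = (2, 0, 4), so a normal is n = DE × DF = (−16, 0, 8).
d = |(-16)·10 + 8·22 − 80| / √(256 + 0 + 64) = |-64| / (8√5) = 8/√5.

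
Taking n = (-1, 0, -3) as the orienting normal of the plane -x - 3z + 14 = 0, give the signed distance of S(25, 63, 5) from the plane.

n·S − (-14) = -26.
|n| = √10, so the signed distance is -13√10/5.

-13√10/5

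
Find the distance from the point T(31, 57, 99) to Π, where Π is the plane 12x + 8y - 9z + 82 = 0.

d = |12·31 + 8·57 + (-9)·99 − (-82)| / √(144 + 64 + 81) = |19| / 17 = 19/17.

19/17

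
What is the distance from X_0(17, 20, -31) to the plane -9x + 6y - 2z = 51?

2

n = (-9, 6, -2); n·P − 51 = -22; |n| = 11; distance = 22/11 = 2.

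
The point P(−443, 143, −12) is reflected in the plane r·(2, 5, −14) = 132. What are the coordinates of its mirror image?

n = (2, 5, −14), |n|² = 225, n·P − 132 = -135, so t = -135/225 = -3/5.
Foot F = P − (-3/5)·n = (−2209/5, 146, −102/5); the reflection is 2F − P = (−2203/5, 149, −144/5).

(-2203/5, 149, -144/5)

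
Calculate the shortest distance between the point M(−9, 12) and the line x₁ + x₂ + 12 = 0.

d = |1·(-9) + 1·12 − (-12)| / √(1 + 1) = |15|/√2 = 15/√2.

15/√2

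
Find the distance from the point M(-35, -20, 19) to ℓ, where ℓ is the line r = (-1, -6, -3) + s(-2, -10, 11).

6√26

Direction vector d = (-2, -10, 11).
AP = (-34, -14, 22), and AP × d = (66, 330, 312).
|AP × d|² = 210600 and |d|² = 225, so the distance is √(210600/225) = √936 = 6√26.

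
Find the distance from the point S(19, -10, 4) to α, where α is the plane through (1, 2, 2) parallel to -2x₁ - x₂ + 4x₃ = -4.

16√21/21

Parallel planes share the normal n = (-2, -1, 4); since (1, 2, 2) lies on the plane, its equation is -2x₁ - x₂ + 4x₃ = 4.
Then n·(19, -10, 4) - 4 = -16.
|n| = √(4 + 1 + 16) = √21, so the distance is |-16|/√21 = 16/√21.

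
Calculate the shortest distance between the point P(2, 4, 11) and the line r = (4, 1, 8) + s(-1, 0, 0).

Direction vector d = (-1, 0, 0).
AP = (-2, 3, 3), and AP × d = (0, -3, 3).
|AP × d|² = 18 and |d|² = 1, so the distance is √18 = 3√2.

3√2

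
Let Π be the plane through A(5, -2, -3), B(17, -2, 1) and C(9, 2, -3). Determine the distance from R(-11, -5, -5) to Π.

AB = (12, 0, 4) and AC = (4, 4, 0), so a normal is n = AB × AC = (-16, 16, 48).
Then n·(-11, -5, -5) - (-256) = 112.
|n| = √(256 + 256 + 2304) = 16√11, so the distance is |112|/(16√11) = 7/√11.

7/√11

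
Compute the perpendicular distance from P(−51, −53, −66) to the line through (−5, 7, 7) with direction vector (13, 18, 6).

Direction vector d = (13, 18, 6).
AP = (−46, −60, −73); AP·d = -2116, |AP|² = 11045, |d|² = 529.
distance² = |AP|² − (AP·d)²/|d|² = 11045 − 4477456/529 = 2581, so the distance is √2581.

√2581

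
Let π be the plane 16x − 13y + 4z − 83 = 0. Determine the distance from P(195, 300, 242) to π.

n = (16, −13, 4); n·P − 83 = 105; |n| = 21; distance = 105/21 = 5.

5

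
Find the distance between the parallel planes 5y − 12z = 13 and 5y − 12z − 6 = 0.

Both planes have normal n = (0, 5, −12), |n| = 13. Any point on the first plane is at distance |6 − 13|/|n| = 7/13 from the second.

7/13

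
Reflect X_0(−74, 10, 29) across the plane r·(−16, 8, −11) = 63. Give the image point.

(-10, -22, 73)

n = (−16, 8, −11), |n|² = 441, n·X_0 − 63 = 882, so t = 882/441 = 2.
Foot F = X_0 − 2·n = (−42, −6, 51); the reflection is 2F − X_0 = (−10, −22, 73).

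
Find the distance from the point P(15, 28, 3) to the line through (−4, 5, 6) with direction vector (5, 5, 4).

Direction vector d = (5, 5, 4).
AP = (19, 23, −3), and AP × d = (107, −91, −20).
|AP × d|² = 20130 and |d|² = 66, so the distance is √(20130/66) = √305.

√305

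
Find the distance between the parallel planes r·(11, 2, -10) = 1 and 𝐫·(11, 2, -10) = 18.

Both planes have normal n = (11, 2, -10), |n| = 15. Any point on the first plane is at distance |18 − 1|/|n| = 17/15 from the second.

17/15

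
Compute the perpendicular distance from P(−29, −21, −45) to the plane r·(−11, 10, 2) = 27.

Normal vector n = (−11, 10, 2), and n·(−29, −21, −45) − 27 = −8.
|n| = √(121 + 100 + 4) = 15, so the distance is |-8|/15 = 8/15.

8/15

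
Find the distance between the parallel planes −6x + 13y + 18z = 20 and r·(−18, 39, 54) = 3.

19/23

Divide the second equation by 3 to match normals: −6x + 13y + 18z = 1.
With common normal n = (−6, 13, 18) (|n| = 23), the distance is |20 − 1|/|n| = 19/23.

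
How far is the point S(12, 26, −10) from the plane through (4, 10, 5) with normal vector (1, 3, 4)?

The plane has equation n·(r − (4, 10, 5)) = 0, i.e. n·r = 54.
n = (1, 3, 4); n·P − 54 = -4; |n| = √26; distance = 4/√26 = 2√26/13.

2√26/13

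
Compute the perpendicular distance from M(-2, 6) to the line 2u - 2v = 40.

d = |2·(-2) + (-2)·6 − 40| / √(4 + 4) = |-56|/(2√2) = 14√2.

14√2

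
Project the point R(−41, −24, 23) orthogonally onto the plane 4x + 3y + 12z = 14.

The perpendicular from R has direction n = (4, 3, 12): r = (−41, −24, 23) + μ(4, 3, 12).
Substitute into the plane: n·(R + μn) = 14 gives 40 + 169μ = 14, so μ = -2/13.
Foot = (−41, −24, 23) + (-2/13)·(4, 3, 12) = (−541/13, −318/13, 275/13).

(-541/13, -318/13, 275/13)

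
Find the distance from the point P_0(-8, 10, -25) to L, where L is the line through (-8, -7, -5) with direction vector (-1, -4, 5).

Direction vector d = (-1, -4, 5).
AP = (0, 17, -20); AP·d = -168, |AP|² = 689, |d|² = 42.
distance² = |AP|² − (AP·d)²/|d|² = 689 − 28224/42 = 17, so the distance is √17.

√17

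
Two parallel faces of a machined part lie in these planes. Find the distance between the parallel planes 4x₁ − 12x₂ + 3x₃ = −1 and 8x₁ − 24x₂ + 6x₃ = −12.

Divide the second equation by 2 to match normals: 4x₁ − 12x₂ + 3x₃ = -6.
Both planes have normal n = (4, −12, 3), |n| = 13. Any point on the first plane is at distance |(-6) − (-1)|/|n| = 5/13 from the second.

5/13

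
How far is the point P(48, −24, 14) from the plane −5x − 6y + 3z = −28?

13√70/35

n = (−5, −6, 3); n·P − (-28) = -26; |n| = √70; distance = 26/√70.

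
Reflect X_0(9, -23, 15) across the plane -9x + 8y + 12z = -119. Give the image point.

With n = (-9, 8, 12), the signed offset is (n·X_0 − (-119))/|n|² = 34/289 = 2/17.
X_0' = X_0 − 2t·n = (9, -23, 15) − (4/17)·(-9, 8, 12) = (189/17, -423/17, 207/17).

(189/17, -423/17, 207/17)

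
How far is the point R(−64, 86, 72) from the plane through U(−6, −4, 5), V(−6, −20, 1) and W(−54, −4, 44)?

2

UV = (0, −16, −4) and UW = (−48, 0, 39), so a normal is n = UV × UW = (−624, 192, −768).
d = |(-624)·(-64) + 192·86 + (-768)·72 − (-864)| / √(389376 + 36864 + 589824) = |2016| / 1008 = 2.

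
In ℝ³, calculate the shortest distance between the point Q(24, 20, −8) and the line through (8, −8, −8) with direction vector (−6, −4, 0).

4√13

Direction vector d = (−6, −4, 0).
AP = (16, 28, 0); AP·d = -208, |AP|² = 1040, |d|² = 52.
distance² = |AP|² − (AP·d)²/|d|² = 1040 − 43264/52 = 208, so the distance is 4√13.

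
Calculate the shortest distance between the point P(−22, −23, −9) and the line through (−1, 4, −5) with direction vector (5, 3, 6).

2√139

Direction vector d = (5, 3, 6).
AP = (−21, −27, −4); AP·d = -210, |AP|² = 1186, |d|² = 70.
distance² = |AP|² − (AP·d)²/|d|² = 1186 − 44100/70 = 556, so the distance is 2√139.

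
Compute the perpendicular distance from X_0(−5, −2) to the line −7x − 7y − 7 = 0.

d = |(-7)·(-5) + (-7)·(-2) − 7| / √(49 + 49) = |42|/(7√2) = 3√2.

3√2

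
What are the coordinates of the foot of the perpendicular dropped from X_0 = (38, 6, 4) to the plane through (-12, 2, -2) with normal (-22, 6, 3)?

n = (-22, 6, 3), |n|² = 529, and n·X_0 − 270 = -1058.
t = -1058/529 = -2, so the foot is X_0 − t·n = (38, 6, 4) − (-2)·(-22, 6, 3) = (-6, 18, 10).

(-6, 18, 10)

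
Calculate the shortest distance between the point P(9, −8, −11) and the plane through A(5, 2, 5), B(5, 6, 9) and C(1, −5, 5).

AB = (0, 4, 4) and AC = (−4, −7, 0), so a normal is n = AB × AC = (28, −16, 16).
Then n·(9, −8, −11) − 188 = 16.
|n| = √(784 + 256 + 256) = 36, so the distance is |16|/36 = 4/9.

4/9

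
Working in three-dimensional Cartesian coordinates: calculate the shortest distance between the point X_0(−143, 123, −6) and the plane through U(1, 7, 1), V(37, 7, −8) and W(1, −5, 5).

4

UV = (36, 0, −9) and UW = (0, −12, 4), so a normal is n = UV × UW = (−108, −144, −432).
n = (−108, −144, −432); n·P − (-1548) = 1872; |n| = 468; distance = 1872/468 = 4.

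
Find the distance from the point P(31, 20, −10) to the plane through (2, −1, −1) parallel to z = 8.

9

Parallel planes share the normal n = (0, 0, 1); since (2, −1, −1) lies on the plane, its equation is z = -1.
Then n·(31, 20, −10) − (−1) = −9.
|n| = √(0 + 0 + 1) = 1, so the distance is |-9|/1 = 9.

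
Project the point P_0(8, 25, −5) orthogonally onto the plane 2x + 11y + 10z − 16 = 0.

n = (2, 11, 10), |n|² = 225, and n·P_0 − 16 = 225.
t = 225/225 = 1, so the foot is P_0 − t·n = (8, 25, −5) − 1·(2, 11, 10) = (6, 14, −15).

(6, 14, -15)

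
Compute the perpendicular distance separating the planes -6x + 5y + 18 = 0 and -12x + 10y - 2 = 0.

Divide the second equation by 2 to match normals: -6x + 5y = 1.
Both planes have normal n = (-6, 5, 0), |n| = √61. Any point on the first plane is at distance |1 − (-18)|/|n| = 19/√61 = 19√61/61 from the second.

19/√61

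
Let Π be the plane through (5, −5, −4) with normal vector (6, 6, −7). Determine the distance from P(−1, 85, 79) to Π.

7

The plane has equation n·(r − (5, −5, −4)) = 0, i.e. n·r = 28.
Then n·(−1, 85, 79) − 28 = −77.
|n| = √(36 + 36 + 49) = 11, so the distance is |-77|/11 = 7.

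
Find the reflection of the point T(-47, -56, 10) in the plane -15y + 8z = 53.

(-47, 34, -38)

n = (0, -15, 8), |n|² = 289, n·T − 53 = 867, so t = 867/289 = 3.
Foot F = T − 3·n = (-47, -11, -14); the reflection is 2F − T = (-47, 34, -38).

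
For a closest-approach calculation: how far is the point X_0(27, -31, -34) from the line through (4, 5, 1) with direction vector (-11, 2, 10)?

5√41

Direction vector d = (-11, 2, 10).
AP = (23, -36, -35); AP·d = -675, |AP|² = 3050, |d|² = 225.
distance² = |AP|² − (AP·d)²/|d|² = 3050 − 455625/225 = 1025, so the distance is 5√41.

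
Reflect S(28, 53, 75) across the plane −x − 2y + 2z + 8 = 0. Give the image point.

(100/3, 191/3, 193/3)

n = (−1, −2, 2), |n|² = 9, n·S − (-8) = 24, so t = 24/9 = 8/3.
Foot F = S − (8/3)·n = (92/3, 175/3, 209/3); the reflection is 2F − S = (100/3, 191/3, 193/3).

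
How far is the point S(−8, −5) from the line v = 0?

d = |0·(-8) + 1·(-5) − 0| / √(0 + 1) = |-5|/1 = 5.

5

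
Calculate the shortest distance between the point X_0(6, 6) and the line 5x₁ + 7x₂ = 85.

13√74/74

d = |5·6 + 7·6 − 85| / √(25 + 49) = |-13|/√74 = 13√74/74.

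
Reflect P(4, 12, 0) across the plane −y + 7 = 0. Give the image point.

(4, 2, 0)

With n = (0, −1, 0), the signed offset is (n·P − (-7))/|n|² = -5/1 = -5.
P' = P − 2t·n = (4, 12, 0) − (-10)·(0, −1, 0) = (4, 2, 0).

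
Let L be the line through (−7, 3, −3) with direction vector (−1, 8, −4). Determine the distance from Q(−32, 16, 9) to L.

√857

Direction vector d = (−1, 8, −4).
AP = (−25, 13, 12), and AP × d = (−148, −112, −187).
|AP × d|² = 69417 and |d|² = 81, so the distance is √(69417/81) = √857.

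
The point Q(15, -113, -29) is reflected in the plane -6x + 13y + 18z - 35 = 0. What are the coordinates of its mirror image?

With n = (-6, 13, 18), the signed offset is (n·Q − 35)/|n|² = -2116/529 = -4.
Q' = Q − 2t·n = (15, -113, -29) − (-8)·(-6, 13, 18) = (-33, -9, 115).

(-33, -9, 115)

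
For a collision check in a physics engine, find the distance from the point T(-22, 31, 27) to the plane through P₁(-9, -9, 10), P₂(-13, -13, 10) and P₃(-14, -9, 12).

21/√33

P₁P₂ = (-4, -4, 0) and P₁P₃ = (-5, 0, 2), so a normal is n = P₁P₂ × P₁P₃ = (-8, 8, -20).
n = (-8, 8, -20); n·P − (-200) = 84; |n| = 4√33; distance = 84/(4√33) = 21/√33.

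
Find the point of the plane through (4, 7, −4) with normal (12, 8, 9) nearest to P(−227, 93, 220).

(-3811/17, 1613/17, 3776/17)

n = (12, 8, 9), |n|² = 289, and n·P − 68 = -68.
t = -68/289 = -4/17, so the foot is P − t·n = (−227, 93, 220) − (-4/17)·(12, 8, 9) = (−3811/17, 1613/17, 3776/17).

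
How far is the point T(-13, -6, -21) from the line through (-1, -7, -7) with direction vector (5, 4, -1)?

√299

Direction vector d = (5, 4, -1).
AP = (-12, 1, -14), and AP × d = (55, -82, -53).
|AP × d|² = 12558 and |d|² = 42, so the distance is √(12558/42) = √299.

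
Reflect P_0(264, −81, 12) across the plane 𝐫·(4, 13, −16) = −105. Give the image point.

With n = (4, 13, −16), the signed offset is (n·P_0 − (-105))/|n|² = -84/441 = -4/21.
P_0' = P_0 − 2t·n = (264, −81, 12) − (-8/21)·(4, 13, −16) = (5576/21, −1597/21, 124/21).

(5576/21, -1597/21, 124/21)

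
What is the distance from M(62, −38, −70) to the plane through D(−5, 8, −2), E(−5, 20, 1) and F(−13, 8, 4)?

25√26/26

DE = (0, 12, 3) and DF = (−8, 0, 6), so a normal is n = DE × DF = (72, −24, 96).
Then n·(62, −38, −70) − (−744) = −600.
|n| = √(5184 + 576 + 9216) = 24√26, so the distance is |-600|/(24√26) = 25/√26.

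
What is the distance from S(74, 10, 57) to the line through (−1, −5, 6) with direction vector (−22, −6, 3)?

3√410

Direction vector d = (−22, −6, 3).
AP = (75, 15, 51), and AP × d = (351, −1347, −120).
|AP × d|² = 1952010 and |d|² = 529, so the distance is √(1952010/529) = √3690 = 3√410.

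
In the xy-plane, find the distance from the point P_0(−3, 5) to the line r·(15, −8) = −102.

The normal to the line is n = (15, −8) with |n| = 17.
|n·P_0 − (-102)| = |-85 − (-102)| = 17, so the distance is 17/17 = 1.

1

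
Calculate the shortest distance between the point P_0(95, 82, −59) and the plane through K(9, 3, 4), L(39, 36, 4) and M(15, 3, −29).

2

KL = (30, 33, 0) and KM = (6, 0, −33), so a normal is n = KL × KM = (−1089, 990, −198).
Then n·(95, 82, −59) − (−7623) = −2970.
|n| = √(1185921 + 980100 + 39204) = 1485, so the distance is |-2970|/1485 = 2.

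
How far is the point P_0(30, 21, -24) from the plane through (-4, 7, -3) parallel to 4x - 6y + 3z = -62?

11/√61

Parallel planes share the normal n = (4, -6, 3); since (-4, 7, -3) lies on the plane, its equation is 4x - 6y + 3z = -67.
n = (4, -6, 3); n·P − (-67) = -11; |n| = √61; distance = 11/√61.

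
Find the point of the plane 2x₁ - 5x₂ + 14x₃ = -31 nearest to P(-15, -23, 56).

(-23, -3, 0)

n = (2, -5, 14), |n|² = 225, and n·P − (-31) = 900.
t = 900/225 = 4, so the foot is P − t·n = (-15, -23, 56) − 4·(2, -5, 14) = (-23, -3, 0).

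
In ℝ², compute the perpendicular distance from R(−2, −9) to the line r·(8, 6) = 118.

94/5

The normal to the line is n = (8, 6) with |n| = 10.
|n·R − 118| = |-70 − 118| = 188, so the distance is 188/10 = 94/5.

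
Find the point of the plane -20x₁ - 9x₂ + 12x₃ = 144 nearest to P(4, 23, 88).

n = (-20, -9, 12), |n|² = 625, and n·P − 144 = 625.
t = 625/625 = 1, so the foot is P − t·n = (4, 23, 88) − 1·(-20, -9, 12) = (24, 32, 76).

(24, 32, 76)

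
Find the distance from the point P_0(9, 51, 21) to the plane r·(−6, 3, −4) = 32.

d = |(-6)·9 + 3·51 + (-4)·21 − 32| / √(36 + 9 + 16) = |-17| / √61 = 17/√61.

17√61/61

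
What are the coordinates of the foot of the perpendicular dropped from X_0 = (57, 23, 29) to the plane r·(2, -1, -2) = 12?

(157/3, 76/3, 101/3)

n = (2, -1, -2), |n|² = 9, and n·X_0 − 12 = 21.
t = 21/9 = 7/3, so the foot is X_0 − t·n = (57, 23, 29) − (7/3)·(2, -1, -2) = (157/3, 76/3, 101/3).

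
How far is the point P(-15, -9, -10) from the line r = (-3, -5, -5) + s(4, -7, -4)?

Direction vector d = (4, -7, -4).
AP = (-12, -4, -5); AP·d = 0, |AP|² = 185, |d|² = 81.
distance² = |AP|² − (AP·d)²/|d|² = 185 − 0/81 = 185, so the distance is √185.

√185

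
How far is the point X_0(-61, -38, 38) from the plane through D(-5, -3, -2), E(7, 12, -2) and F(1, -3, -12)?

2√2

DE = (12, 15, 0) and DF = (6, 0, -10), so a normal is n = DE × DF = (-150, 120, -90).
d = |(-150)·(-61) + 120·(-38) + (-90)·38 − 570| / √(22500 + 14400 + 8100) = |600| / (150√2) = 2√2.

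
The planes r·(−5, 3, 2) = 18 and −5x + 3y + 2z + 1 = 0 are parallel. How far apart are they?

With common normal n = (−5, 3, 2) (|n| = √38), the distance is |18 − (-1)|/|n| = 19/√38.

19/√38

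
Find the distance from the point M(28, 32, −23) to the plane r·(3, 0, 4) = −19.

11/5

Normal vector n = (3, 0, 4), and n·(28, 32, −23) − (−19) = 11.
|n| = √(9 + 0 + 16) = 5, so the distance is |11|/5 = 11/5.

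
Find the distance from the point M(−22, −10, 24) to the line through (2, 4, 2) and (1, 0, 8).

2√102

A direction vector is d = (−1, −4, 6).
AP = (−24, −14, 22), and AP × d = (4, 122, 82).
|AP × d|² = 21624 and |d|² = 53, so the distance is √(21624/53) = √408 = 2√102.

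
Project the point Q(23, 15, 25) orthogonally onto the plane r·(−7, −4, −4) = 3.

n = (−7, −4, −4), |n|² = 81, and n·Q − 3 = -324.
t = -324/81 = -4, so the foot is Q − t·n = (23, 15, 25) − (-4)·(−7, −4, −4) = (−5, −1, 9).

(-5, -1, 9)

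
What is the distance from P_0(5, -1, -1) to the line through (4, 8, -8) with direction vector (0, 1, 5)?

√105

Direction vector d = (0, 1, 5).
AP = (1, -9, 7); AP·d = 26, |AP|² = 131, |d|² = 26.
distance² = |AP|² − (AP·d)²/|d|² = 131 − 676/26 = 105, so the distance is √105.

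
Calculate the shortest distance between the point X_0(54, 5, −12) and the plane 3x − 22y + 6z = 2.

Normal vector n = (3, −22, 6), and n·(54, 5, −12) − 2 = −22.
|n| = √(9 + 484 + 36) = 23, so the distance is |-22|/23 = 22/23.

22/23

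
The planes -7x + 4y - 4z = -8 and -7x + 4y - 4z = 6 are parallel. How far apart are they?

14/9

Both planes have normal n = (-7, 4, -4), |n| = 9. Any point on the first plane is at distance |6 − (-8)|/|n| = 14/9 from the second.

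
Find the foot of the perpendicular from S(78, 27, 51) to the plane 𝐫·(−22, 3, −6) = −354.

(12, 36, 33)

The perpendicular from S has direction n = (−22, 3, −6): r = (78, 27, 51) + μ(−22, 3, −6).
Substitute into the plane: n·(S + μn) = -354 gives -1941 + 529μ = -354, so μ = 3.
Foot = (78, 27, 51) + 3·(−22, 3, −6) = (12, 36, 33).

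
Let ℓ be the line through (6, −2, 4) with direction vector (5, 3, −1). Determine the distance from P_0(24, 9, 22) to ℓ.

√454

Direction vector d = (5, 3, −1).
AP = (18, 11, 18), and AP × d = (−65, 108, −1).
|AP × d|² = 15890 and |d|² = 35, so the distance is √(15890/35) = √454.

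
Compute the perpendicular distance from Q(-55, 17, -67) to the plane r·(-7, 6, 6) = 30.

5

d = |(-7)·(-55) + 6·17 + 6·(-67) − 30| / √(49 + 36 + 36) = |55| / 11 = 5.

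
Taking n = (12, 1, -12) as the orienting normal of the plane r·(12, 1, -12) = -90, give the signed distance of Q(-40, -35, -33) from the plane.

n·Q − (-90) = -29.
|n| = 17, so the signed distance is -29/17.

-29/17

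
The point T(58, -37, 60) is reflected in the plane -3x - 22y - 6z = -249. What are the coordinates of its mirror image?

n = (-3, -22, -6), |n|² = 529, n·T − (-249) = 529, so t = 529/529 = 1.
Foot F = T − 1·n = (61, -15, 66); the reflection is 2F − T = (64, 7, 72).

(64, 7, 72)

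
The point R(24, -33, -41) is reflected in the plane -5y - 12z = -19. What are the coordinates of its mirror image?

n = (0, -5, -12), |n|² = 169, n·R − (-19) = 676, so t = 676/169 = 4.
Foot F = R − 4·n = (24, -13, 7); the reflection is 2F − R = (24, 7, 55).

(24, 7, 55)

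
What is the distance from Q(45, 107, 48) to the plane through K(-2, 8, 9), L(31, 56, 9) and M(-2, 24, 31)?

25/21

KL = (33, 48, 0) and KM = (0, 16, 22), so a normal is n = KL × KM = (1056, -726, 528).
d = |1056·45 + (-726)·107 + 528·48 − (-3168)| / √(1115136 + 527076 + 278784) = |-1650| / 1386 = 25/21.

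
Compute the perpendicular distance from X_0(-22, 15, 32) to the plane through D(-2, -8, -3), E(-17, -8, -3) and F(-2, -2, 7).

5√34/17

DE = (-15, 0, 0) and DF = (0, 6, 10), so a normal is n = DE × DF = (0, 150, -90).
Then n·(-22, 15, 32) - (-930) = 300.
|n| = √(0 + 22500 + 8100) = 30√34, so the distance is |300|/(30√34) = 10/√34.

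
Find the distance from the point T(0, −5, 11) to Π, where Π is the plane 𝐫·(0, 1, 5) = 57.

7/√26

d = |1·(-5) + 5·11 − 57| / √(0 + 1 + 25) = |-7| / √26 = 7/√26.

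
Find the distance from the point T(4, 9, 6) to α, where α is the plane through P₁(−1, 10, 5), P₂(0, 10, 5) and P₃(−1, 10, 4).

1

P₁P₂ = (1, 0, 0) and P₁P₃ = (0, 0, −1), so a normal is n = P₁P₂ × P₁P₃ = (0, 1, 0).
Then n·(4, 9, 6) − 10 = −1.
|n| = √(0 + 1 + 0) = 1, so the distance is |-1|/1 = 1.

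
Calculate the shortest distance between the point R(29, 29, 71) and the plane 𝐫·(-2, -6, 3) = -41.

Normal vector n = (-2, -6, 3), and n·(29, 29, 71) - (-41) = 22.
|n| = √(4 + 36 + 9) = 7, so the distance is |22|/7 = 22/7.

22/7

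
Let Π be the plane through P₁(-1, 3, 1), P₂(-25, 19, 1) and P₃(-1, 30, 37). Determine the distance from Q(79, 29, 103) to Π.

P₁P₂ = (-24, 16, 0) and P₁P₃ = (0, 27, 36), so a normal is n = P₁P₂ × P₁P₃ = (576, 864, -648).
Then n·(79, 29, 103) - 1368 = 2448.
|n| = √(331776 + 746496 + 419904) = 1224, so the distance is |2448|/1224 = 2.

2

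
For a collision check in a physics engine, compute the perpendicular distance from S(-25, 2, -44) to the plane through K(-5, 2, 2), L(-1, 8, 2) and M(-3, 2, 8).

√14

KL = (4, 6, 0) and KM = (2, 0, 6), so a normal is n = KL × KM = (36, -24, -12).
Then n·(-25, 2, -44) - (-252) = -168.
|n| = √(1296 + 576 + 144) = 12√14, so the distance is |-168|/(12√14) = √14.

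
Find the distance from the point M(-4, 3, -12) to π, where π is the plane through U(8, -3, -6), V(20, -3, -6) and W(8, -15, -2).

12/√10

UV = (12, 0, 0) and UW = (0, -12, 4), so a normal is n = UV × UW = (0, -48, -144).
d = |(-48)·3 + (-144)·(-12) − 1008| / √(0 + 2304 + 20736) = |576| / (48√10) = 12/√10.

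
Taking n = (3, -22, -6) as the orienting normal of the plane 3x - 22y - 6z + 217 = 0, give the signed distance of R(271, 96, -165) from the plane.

n·R − (-217) = -92.
|n| = 23, so the signed distance is -92/23 = -4.

-4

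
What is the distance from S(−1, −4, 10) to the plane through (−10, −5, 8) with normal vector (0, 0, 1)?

The plane has equation n·(r − (−10, −5, 8)) = 0, i.e. n·r = 8.
n = (0, 0, 1); n·P − 8 = 2; |n| = 1; distance = 2/1 = 2.

2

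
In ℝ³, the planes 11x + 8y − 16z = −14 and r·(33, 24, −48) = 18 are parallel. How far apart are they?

20/21

Divide the second equation by 3 to match normals: 11x + 8y − 16z = 6.
Both planes have normal n = (11, 8, −16), |n| = 21. Any point on the first plane is at distance |6 − (-14)|/|n| = 20/21 from the second.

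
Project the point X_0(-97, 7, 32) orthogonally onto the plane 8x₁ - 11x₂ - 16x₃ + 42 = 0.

n = (8, -11, -16), |n|² = 441, and n·X_0 − (-42) = -1323.
t = -1323/441 = -3, so the foot is X_0 − t·n = (-97, 7, 32) − (-3)·(8, -11, -16) = (-73, -26, -16).

(-73, -26, -16)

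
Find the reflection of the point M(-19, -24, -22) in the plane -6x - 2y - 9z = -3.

(17, -12, 32)

With n = (-6, -2, -9), the signed offset is (n·M − (-3))/|n|² = 363/121 = 3.
M' = M − 2t·n = (-19, -24, -22) − 6·(-6, -2, -9) = (17, -12, 32).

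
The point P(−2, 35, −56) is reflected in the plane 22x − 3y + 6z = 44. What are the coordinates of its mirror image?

(42, 29, -44)

With n = (22, −3, 6), the signed offset is (n·P − 44)/|n|² = -529/529 = -1.
P' = P − 2t·n = (−2, 35, −56) − (-2)·(22, −3, 6) = (42, 29, −44).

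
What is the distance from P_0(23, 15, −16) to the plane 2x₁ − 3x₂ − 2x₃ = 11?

d = |2·23 + (-3)·15 + (-2)·(-16) − 11| / √(4 + 9 + 4) = |22| / √17 = 22/√17.

22/√17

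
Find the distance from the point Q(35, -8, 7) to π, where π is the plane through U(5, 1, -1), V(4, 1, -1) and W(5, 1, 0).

9

UV = (-1, 0, 0) and UW = (0, 0, 1), so a normal is n = UV × UW = (0, 1, 0).
Then n·(35, -8, 7) - 1 = -9.
|n| = √(0 + 1 + 0) = 1, so the distance is |-9|/1 = 9.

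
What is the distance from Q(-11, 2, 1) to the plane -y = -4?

Normal vector n = (0, -1, 0), and n·(-11, 2, 1) - (-4) = 2.
|n| = √(0 + 1 + 0) = 1, so the distance is |2|/1 = 2.

2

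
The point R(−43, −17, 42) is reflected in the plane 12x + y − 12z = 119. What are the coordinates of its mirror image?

n = (12, 1, −12), |n|² = 289, n·R − 119 = -1156, so t = -1156/289 = -4.
Foot F = R − (-4)·n = (5, −13, −6); the reflection is 2F − R = (53, −9, −54).

(53, -9, -54)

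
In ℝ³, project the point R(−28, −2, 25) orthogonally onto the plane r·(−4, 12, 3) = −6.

n = (−4, 12, 3), |n|² = 169, and n·R − (-6) = 169.
t = 169/169 = 1, so the foot is R − t·n = (−28, −2, 25) − 1·(−4, 12, 3) = (−24, −14, 22).

(-24, -14, 22)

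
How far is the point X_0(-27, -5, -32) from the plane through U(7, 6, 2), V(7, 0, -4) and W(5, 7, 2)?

4

UV = (0, -6, -6) and UW = (-2, 1, 0), so a normal is n = UV × UW = (6, 12, -12).
Then n·(-27, -5, -32) - 90 = 72.
|n| = √(36 + 144 + 144) = 18, so the distance is |72|/18 = 4.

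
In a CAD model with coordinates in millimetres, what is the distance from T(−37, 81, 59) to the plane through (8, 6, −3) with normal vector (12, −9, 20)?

The plane has equation n·(r − (8, 6, −3)) = 0, i.e. n·r = -18.
n = (12, −9, 20); n·P − (-18) = 25; |n| = 25; distance = 25/25 = 1.

1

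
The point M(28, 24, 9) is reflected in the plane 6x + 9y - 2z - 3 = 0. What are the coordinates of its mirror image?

(-8, -30, 21)

With n = (6, 9, -2), the signed offset is (n·M − 3)/|n|² = 363/121 = 3.
M' = M − 2t·n = (28, 24, 9) − 6·(6, 9, -2) = (-8, -30, 21).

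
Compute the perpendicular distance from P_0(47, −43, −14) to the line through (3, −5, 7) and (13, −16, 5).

√221

A direction vector is d = (10, −11, −2).
AP = (44, −38, −21), and AP × d = (−155, −122, −104).
|AP × d|² = 49725 and |d|² = 225, so the distance is √(49725/225) = √221.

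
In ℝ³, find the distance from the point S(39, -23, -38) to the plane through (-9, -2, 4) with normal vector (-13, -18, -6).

6/23

The plane has equation n·(r − (-9, -2, 4)) = 0, i.e. n·r = 129.
n = (-13, -18, -6); n·P − 129 = 6; |n| = 23; distance = 6/23.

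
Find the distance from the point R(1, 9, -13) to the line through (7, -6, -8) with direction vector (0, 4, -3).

√61

Direction vector d = (0, 4, -3).
AP = (-6, 15, -5), and AP × d = (-25, -18, -24).
|AP × d|² = 1525 and |d|² = 25, so the distance is √(1525/25) = √61.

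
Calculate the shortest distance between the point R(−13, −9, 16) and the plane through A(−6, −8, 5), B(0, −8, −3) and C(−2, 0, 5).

AB = (6, 0, −8) and AC = (4, 8, 0), so a normal is n = AB × AC = (64, −32, 48).
d = |64·(-13) + (-32)·(-9) + 48·16 − 112| / √(4096 + 1024 + 2304) = |112| / (16√29) = 7√29/29.

7/√29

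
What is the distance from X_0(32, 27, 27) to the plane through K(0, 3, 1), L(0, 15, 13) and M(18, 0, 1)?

KL = (0, 12, 12) and KM = (18, −3, 0), so a normal is n = KL × KM = (36, 216, −216).
Then n·(32, 27, 27) − 432 = 720.
|n| = √(1296 + 46656 + 46656) = 36√73, so the distance is |720|/(36√73) = 20√73/73.

20/√73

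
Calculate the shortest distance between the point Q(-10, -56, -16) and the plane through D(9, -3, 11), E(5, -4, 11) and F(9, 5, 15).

23/9

DE = (-4, -1, 0) and DF = (0, 8, 4), so a normal is n = DE × DF = (-4, 16, -32).
Then n·(-10, -56, -16) - (-436) = 92.
|n| = √(16 + 256 + 1024) = 36, so the distance is |92|/36 = 23/9.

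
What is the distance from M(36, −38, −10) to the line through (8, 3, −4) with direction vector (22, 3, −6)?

Direction vector d = (22, 3, −6).
AP = (28, −41, −6), and AP × d = (264, 36, 986).
|AP × d|² = 1043188 and |d|² = 529, so the distance is √(1043188/529) = √1972 = 2√493.

2√493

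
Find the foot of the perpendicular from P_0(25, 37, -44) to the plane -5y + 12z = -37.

n = (0, -5, 12), |n|² = 169, and n·P_0 − (-37) = -676.
t = -676/169 = -4, so the foot is P_0 − t·n = (25, 37, -44) − (-4)·(0, -5, 12) = (25, 17, 4).

(25, 17, 4)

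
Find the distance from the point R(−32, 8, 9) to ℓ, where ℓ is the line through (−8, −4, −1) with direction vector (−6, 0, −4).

6√17

Direction vector d = (−6, 0, −4).
AP = (−24, 12, 10), and AP × d = (−48, −156, 72).
|AP × d|² = 31824 and |d|² = 52, so the distance is √(31824/52) = √612 = 6√17.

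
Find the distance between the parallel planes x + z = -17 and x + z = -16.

With common normal n = (1, 0, 1) (|n| = √2), the distance is |(-17) − (-16)|/|n| = 1/√2.

√2/2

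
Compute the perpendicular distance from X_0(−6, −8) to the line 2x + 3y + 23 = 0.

The normal to the line is n = (2, 3) with |n| = √13.
|n·X_0 − (-23)| = |-36 − (-23)| = 13, so the distance is 13/√13 = √13.

√13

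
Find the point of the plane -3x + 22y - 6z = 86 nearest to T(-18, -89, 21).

The perpendicular from T has direction n = (-3, 22, -6): r = (-18, -89, 21) + λ(-3, 22, -6).
Substitute into the plane: n·(T + λn) = 86 gives -2030 + 529λ = 86, so λ = 4.
Foot = (-18, -89, 21) + 4·(-3, 22, -6) = (-30, -1, -3).

(-30, -1, -3)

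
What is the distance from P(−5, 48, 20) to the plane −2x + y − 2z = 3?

5

d = |(-2)·(-5) + 1·48 + (-2)·20 − 3| / √(4 + 1 + 4) = |15| / 3 = 5.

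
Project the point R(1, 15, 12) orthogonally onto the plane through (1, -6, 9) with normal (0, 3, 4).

n = (0, 3, 4), |n|² = 25, and n·R − 18 = 75.
t = 75/25 = 3, so the foot is R − t·n = (1, 15, 12) − 3·(0, 3, 4) = (1, 6, 0).

(1, 6, 0)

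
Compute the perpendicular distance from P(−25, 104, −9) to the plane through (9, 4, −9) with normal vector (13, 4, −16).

The plane has equation n·(r − (9, 4, −9)) = 0, i.e. n·r = 277.
d = |13·(-25) + 4·104 + (-16)·(-9) − 277| / √(169 + 16 + 256) = |-42| / 21 = 2.

2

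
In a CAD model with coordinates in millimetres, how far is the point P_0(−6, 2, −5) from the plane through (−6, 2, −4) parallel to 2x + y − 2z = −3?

Parallel planes share the normal n = (2, 1, −2); since (−6, 2, −4) lies on the plane, its equation is 2x + y − 2z = -2.
n = (2, 1, −2); n·P − (-2) = 2; |n| = 3; distance = 2/3.

2/3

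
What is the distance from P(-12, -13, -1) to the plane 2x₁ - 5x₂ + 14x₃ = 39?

4/5

n = (2, -5, 14); n·P − 39 = -12; |n| = 15; distance = 12/15 = 4/5.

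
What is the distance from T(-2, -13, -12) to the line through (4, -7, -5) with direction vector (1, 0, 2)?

Direction vector d = (1, 0, 2).
AP = (-6, -6, -7), and AP × d = (-12, 5, 6).
|AP × d|² = 205 and |d|² = 5, so the distance is √(205/5) = √41.

√41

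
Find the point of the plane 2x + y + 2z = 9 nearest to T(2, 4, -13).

n = (2, 1, 2), |n|² = 9, and n·T − 9 = -27.
t = -27/9 = -3, so the foot is T − t·n = (2, 4, -13) − (-3)·(2, 1, 2) = (8, 7, -7).

(8, 7, -7)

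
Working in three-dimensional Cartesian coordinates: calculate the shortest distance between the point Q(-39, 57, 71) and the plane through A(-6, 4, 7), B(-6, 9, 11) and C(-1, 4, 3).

24/√57

AB = (0, 5, 4) and AC = (5, 0, -4), so a normal is n = AB × AC = (-20, 20, -25).
n = (-20, 20, -25); n·P − 25 = 120; |n| = 5√57; distance = 120/(5√57) = 8√57/19.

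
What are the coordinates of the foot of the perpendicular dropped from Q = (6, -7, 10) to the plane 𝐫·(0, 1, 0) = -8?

The perpendicular from Q has direction n = (0, 1, 0): r = (6, -7, 10) + λ(0, 1, 0).
Substitute into the plane: n·(Q + λn) = -8 gives -7 + 1λ = -8, so λ = -1.
Foot = (6, -7, 10) + (-1)·(0, 1, 0) = (6, -8, 10).

(6, -8, 10)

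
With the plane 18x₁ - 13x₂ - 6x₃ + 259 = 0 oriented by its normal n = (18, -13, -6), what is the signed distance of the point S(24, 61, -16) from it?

n·S − (-259) = -6.
|n| = 23, so the signed distance is -6/23.

-6/23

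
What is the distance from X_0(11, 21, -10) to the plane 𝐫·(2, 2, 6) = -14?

9√11/11

Normal vector n = (2, 2, 6), and n·(11, 21, -10) - (-14) = 18.
|n| = √(4 + 4 + 36) = 2√11, so the distance is |18|/(2√11) = 9/√11.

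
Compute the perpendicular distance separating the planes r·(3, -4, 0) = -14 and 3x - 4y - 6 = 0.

Both planes have normal n = (3, -4, 0), |n| = 5. Any point on the first plane is at distance |6 − (-14)|/|n| = 20/5 = 4 from the second.

4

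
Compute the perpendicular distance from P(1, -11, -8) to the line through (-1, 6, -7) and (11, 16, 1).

√217

A direction vector is d = (12, 10, 8).
AP = (2, -17, -1); AP·d = -154, |AP|² = 294, |d|² = 308.
distance² = |AP|² − (AP·d)²/|d|² = 294 − 23716/308 = 217, so the distance is √217.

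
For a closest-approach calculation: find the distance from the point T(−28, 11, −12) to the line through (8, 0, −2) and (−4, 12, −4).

A direction vector is d = (−12, 12, −2).
AP = (−36, 11, −10); AP·d = 584, |AP|² = 1517, |d|² = 292.
distance² = |AP|² − (AP·d)²/|d|² = 1517 − 341056/292 = 349, so the distance is √349.

√349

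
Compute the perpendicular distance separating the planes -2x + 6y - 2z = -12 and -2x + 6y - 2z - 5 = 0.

Both planes have normal n = (-2, 6, -2), |n| = 2√11. Any point on the first plane is at distance |5 − (-12)|/|n| = 17/(2√11) from the second.

17/(2√11)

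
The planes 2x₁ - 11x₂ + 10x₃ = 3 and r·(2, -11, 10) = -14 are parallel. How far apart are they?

17/15

Both planes have normal n = (2, -11, 10), |n| = 15. Any point on the first plane is at distance |(-14) − 3|/|n| = 17/15 from the second.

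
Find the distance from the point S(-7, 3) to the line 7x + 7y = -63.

5√2/2

The normal to the line is n = (7, 7) with |n| = 7√2.
|n·S − (-63)| = |-28 − (-63)| = 35, so the distance is 35/(7√2) = 5/√2.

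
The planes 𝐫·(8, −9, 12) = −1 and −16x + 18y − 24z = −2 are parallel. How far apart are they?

2/17

Divide the second equation by -2 to match normals: 8x − 9y + 12z = 1.
With common normal n = (8, −9, 12) (|n| = 17), the distance is |(-1) − 1|/|n| = 2/17.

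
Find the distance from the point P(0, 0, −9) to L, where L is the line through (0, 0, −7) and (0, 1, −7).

A direction vector is d = (0, 1, 0).
AP = (0, 0, −2); AP·d = 0, |AP|² = 4, |d|² = 1.
distance² = |AP|² − (AP·d)²/|d|² = 4 − 0/1 = 4, so the distance is 2.

2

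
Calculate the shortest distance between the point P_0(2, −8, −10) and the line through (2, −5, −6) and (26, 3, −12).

A direction vector is d = (24, 8, −6).
AP = (0, −3, −4), and AP × d = (50, −96, 72).
|AP × d|² = 16900 and |d|² = 676, so the distance is √(16900/676) = √25 = 5.

5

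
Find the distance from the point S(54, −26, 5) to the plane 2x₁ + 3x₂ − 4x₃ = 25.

Normal vector n = (2, 3, −4), and n·(54, −26, 5) − 25 = −15.
|n| = √(4 + 9 + 16) = √29, so the distance is |-15|/√29 = 15/√29.

15√29/29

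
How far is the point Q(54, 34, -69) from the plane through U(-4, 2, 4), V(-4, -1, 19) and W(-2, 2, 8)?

UV = (0, -3, 15) and UW = (2, 0, 4), so a normal is n = UV × UW = (-12, 30, 6).
Then n·(54, 34, -69) - 132 = -174.
|n| = √(144 + 900 + 36) = 6√30, so the distance is |-174|/(6√30) = 29/√30.

29√30/30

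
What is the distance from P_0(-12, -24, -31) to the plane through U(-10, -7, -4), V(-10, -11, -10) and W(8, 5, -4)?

7√17/17

UV = (0, -4, -6) and UW = (18, 12, 0), so a normal is n = UV × UW = (72, -108, 72).
Then n·(-12, -24, -31) - (-252) = -252.
|n| = √(5184 + 11664 + 5184) = 36√17, so the distance is |-252|/(36√17) = 7√17/17.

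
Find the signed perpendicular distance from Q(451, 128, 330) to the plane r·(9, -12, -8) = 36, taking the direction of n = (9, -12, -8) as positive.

-9

n·Q − 36 = -153.
|n| = 17, so the signed distance is -153/17 = -9.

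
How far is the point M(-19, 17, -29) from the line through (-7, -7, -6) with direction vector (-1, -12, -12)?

√1249

Direction vector d = (-1, -12, -12).
AP = (-12, 24, -23), and AP × d = (-564, -121, 168).
|AP × d|² = 360961 and |d|² = 289, so the distance is √(360961/289) = √1249.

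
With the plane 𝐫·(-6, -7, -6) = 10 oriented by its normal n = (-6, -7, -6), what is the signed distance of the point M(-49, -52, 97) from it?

6

n·M − 10 = 66.
|n| = 11, so the signed distance is 66/11 = 6.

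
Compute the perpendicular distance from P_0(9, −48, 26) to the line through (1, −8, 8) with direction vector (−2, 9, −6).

Direction vector d = (−2, 9, −6).
AP = (8, −40, 18); AP·d = -484, |AP|² = 1988, |d|² = 121.
distance² = |AP|² − (AP·d)²/|d|² = 1988 − 234256/121 = 52, so the distance is 2√13.

2√13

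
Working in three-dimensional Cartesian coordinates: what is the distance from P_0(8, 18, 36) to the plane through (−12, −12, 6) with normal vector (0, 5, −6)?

30√61/61

The plane has equation n·(r − (−12, −12, 6)) = 0, i.e. n·r = -96.
Then n·(8, 18, 36) − (−96) = −30.
|n| = √(0 + 25 + 36) = √61, so the distance is |-30|/√61 = 30/√61.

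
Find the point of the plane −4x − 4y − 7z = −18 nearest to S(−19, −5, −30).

The perpendicular from S has direction n = (−4, −4, −7): r = (−19, −5, −30) + λ(−4, −4, −7).
Substitute into the plane: n·(S + λn) = -18 gives 306 + 81λ = -18, so λ = -4.
Foot = (−19, −5, −30) + (-4)·(−4, −4, −7) = (−3, 11, −2).

(-3, 11, -2)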